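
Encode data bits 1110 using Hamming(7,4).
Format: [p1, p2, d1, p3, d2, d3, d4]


Parity bits: p1=0, p2=0, p3=0

0010110


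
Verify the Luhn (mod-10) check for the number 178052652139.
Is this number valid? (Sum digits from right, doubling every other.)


Luhn sum = 47
47 mod 10 = 7

Invalid (Luhn sum mod 10 = 7)


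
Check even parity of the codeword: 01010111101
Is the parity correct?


Number of 1s: 7

No, parity error (7 ones)


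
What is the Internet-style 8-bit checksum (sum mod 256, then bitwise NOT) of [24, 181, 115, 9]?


Sum = 329 mod 256 = 73
Complement = 182

182


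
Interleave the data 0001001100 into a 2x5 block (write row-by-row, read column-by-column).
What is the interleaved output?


Matrix:
  00010
  01100
Read columns: 0001011000

0001011000


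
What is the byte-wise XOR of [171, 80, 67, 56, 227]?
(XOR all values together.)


XOR chain: 171 ^ 80 ^ 67 ^ 56 ^ 227 = 99

99


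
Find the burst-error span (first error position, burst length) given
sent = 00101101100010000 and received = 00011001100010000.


XOR: 00110100000000000

Burst at position 2, length 4


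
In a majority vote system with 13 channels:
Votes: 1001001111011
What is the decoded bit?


Ones: 8 out of 13
Threshold: 7

1 (8/13 voted 1)


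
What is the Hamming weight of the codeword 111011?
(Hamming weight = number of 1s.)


Counting 1s in 111011

5


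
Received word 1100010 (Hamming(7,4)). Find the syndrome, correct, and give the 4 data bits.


Syndrome = 5: error at position 5

Data: 0110 (corrected bit 5)


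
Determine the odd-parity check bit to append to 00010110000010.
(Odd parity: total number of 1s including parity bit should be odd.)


Number of 1s in data: 4
Parity bit: 1

1


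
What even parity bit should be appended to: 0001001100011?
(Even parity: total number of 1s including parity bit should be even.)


Number of 1s in data: 5
Parity bit: 1

1


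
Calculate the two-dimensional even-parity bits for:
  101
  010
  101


Row parities: 010
Column parities: 010

Row P: 010, Col P: 010, Corner: 1


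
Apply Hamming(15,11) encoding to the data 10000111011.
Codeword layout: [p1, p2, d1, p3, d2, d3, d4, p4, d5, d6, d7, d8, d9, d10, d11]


Parity bits: p1=1, p2=1, p3=1, p4=1

111100010111011


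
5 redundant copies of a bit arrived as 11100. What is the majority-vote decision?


Ones: 3 out of 5
Threshold: 3

1 (3/5 voted 1)


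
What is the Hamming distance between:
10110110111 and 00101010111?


XOR: 10011100000
Count of 1s: 4

4


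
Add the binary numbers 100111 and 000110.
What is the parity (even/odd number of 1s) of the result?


100111 = 39
000110 = 6
Sum = 45 = 101101
1s count = 4

even parity (4 ones in 101101)


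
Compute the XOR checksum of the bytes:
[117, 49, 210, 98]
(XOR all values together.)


XOR chain: 117 ^ 49 ^ 210 ^ 98 = 244

244


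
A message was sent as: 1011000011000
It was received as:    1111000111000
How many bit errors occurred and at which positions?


XOR: 0100000100000

2 error(s) at position(s): 1, 7


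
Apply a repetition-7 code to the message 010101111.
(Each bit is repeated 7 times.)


Each bit -> 7 copies

000000011111110000000111111100000001111111111111111111111111111


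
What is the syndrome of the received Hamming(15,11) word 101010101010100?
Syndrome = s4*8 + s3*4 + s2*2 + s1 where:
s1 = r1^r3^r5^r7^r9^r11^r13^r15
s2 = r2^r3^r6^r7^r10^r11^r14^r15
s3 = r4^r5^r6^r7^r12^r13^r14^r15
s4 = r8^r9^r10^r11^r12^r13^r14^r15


s1=1, s2=1, s3=1, s4=1

Syndrome = 15 (error at position 15)


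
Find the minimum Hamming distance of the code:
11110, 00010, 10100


Comparing all pairs, minimum distance: 2
Can detect 1 errors, correct 0 errors

2


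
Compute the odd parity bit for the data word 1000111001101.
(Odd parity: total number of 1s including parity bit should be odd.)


Number of 1s in data: 7
Parity bit: 0

0


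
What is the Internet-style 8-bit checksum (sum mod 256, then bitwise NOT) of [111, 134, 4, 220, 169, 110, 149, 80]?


Sum = 977 mod 256 = 209
Complement = 46

46


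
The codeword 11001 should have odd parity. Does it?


Number of 1s: 3

Yes, parity is correct (3 ones)


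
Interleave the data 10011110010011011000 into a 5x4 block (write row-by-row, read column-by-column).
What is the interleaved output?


Matrix:
  1001
  1110
  0100
  1101
  1000
Read columns: 11011011100100010010

11011011100100010010


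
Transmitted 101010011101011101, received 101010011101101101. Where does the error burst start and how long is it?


XOR: 000000000000110000

Burst at position 12, length 2


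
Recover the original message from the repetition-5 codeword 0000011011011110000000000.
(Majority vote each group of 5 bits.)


Groups: 00000, 11011, 01111, 00000, 00000
Majority votes: 01100

01100


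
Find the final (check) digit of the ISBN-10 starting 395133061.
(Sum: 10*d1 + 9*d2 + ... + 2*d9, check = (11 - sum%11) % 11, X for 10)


Weighted sum: 211
211 mod 11 = 2

Check digit: 9


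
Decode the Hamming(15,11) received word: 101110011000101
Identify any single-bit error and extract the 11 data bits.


Syndrome = 0: no error detected

Data: 11001000101 (no errors)


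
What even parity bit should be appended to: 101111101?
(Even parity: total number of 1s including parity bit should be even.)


Number of 1s in data: 7
Parity bit: 1

1


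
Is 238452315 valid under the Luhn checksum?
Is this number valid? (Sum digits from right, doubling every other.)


Luhn sum = 43
43 mod 10 = 3

Invalid (Luhn sum mod 10 = 3)


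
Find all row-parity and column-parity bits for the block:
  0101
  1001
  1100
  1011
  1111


Row parities: 00010
Column parities: 0100

Row P: 00010, Col P: 0100, Corner: 1


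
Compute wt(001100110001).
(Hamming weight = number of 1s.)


Counting 1s in 001100110001

5


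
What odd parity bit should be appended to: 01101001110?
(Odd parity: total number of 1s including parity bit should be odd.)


Number of 1s in data: 6
Parity bit: 1

1


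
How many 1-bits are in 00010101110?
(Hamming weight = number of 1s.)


Counting 1s in 00010101110

5


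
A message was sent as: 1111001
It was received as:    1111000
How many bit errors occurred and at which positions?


XOR: 0000001

1 error(s) at position(s): 6


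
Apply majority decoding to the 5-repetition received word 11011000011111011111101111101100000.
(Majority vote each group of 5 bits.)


Groups: 11011, 00001, 11110, 11111, 10111, 11011, 00000
Majority votes: 1011110

1011110


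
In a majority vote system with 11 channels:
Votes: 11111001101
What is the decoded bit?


Ones: 8 out of 11
Threshold: 6

1 (8/11 voted 1)


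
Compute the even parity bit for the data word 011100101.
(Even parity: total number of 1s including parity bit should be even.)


Number of 1s in data: 5
Parity bit: 1

1


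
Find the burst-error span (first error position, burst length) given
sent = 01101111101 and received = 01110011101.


XOR: 00011100000

Burst at position 3, length 3


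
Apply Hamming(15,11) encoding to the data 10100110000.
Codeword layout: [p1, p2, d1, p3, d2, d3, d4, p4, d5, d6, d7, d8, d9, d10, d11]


Parity bits: p1=0, p2=0, p3=1, p4=0

001101000110000


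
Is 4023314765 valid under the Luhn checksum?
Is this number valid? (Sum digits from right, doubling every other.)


Luhn sum = 45
45 mod 10 = 5

Invalid (Luhn sum mod 10 = 5)


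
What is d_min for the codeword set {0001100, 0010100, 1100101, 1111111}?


Comparing all pairs, minimum distance: 2
Can detect 1 errors, correct 0 errors

2


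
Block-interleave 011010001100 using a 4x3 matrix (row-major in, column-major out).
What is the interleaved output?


Matrix:
  011
  010
  001
  100
Read columns: 000111001010

000111001010


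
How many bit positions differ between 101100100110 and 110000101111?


XOR: 011100001001
Count of 1s: 5

5


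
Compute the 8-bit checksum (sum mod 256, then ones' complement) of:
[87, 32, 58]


Sum = 177 mod 256 = 177
Complement = 78

78


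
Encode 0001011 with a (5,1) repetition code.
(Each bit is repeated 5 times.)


Each bit -> 5 copies

00000000000000011111000001111111111


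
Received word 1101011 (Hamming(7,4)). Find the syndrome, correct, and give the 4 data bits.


Syndrome = 6: error at position 6

Data: 0001 (corrected bit 6)


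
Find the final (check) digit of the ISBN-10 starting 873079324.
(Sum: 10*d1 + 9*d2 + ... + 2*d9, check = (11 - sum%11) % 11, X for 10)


Weighted sum: 280
280 mod 11 = 5

Check digit: 6


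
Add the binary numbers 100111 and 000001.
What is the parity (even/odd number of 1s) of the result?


100111 = 39
000001 = 1
Sum = 40 = 101000
1s count = 2

even parity (2 ones in 101000)


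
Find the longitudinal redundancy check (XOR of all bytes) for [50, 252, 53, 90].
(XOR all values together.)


XOR chain: 50 ^ 252 ^ 53 ^ 90 = 161

161


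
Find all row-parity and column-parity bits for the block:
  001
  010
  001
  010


Row parities: 1111
Column parities: 000

Row P: 1111, Col P: 000, Corner: 0


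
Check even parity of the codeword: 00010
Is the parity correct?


Number of 1s: 1

No, parity error (1 ones)


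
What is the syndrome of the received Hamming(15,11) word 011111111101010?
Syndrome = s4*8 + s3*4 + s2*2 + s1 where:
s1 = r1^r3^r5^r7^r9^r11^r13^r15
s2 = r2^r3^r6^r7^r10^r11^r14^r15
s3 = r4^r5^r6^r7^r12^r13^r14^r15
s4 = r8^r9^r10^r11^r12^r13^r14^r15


s1=0, s2=0, s3=0, s4=1

Syndrome = 8 (error at position 8)


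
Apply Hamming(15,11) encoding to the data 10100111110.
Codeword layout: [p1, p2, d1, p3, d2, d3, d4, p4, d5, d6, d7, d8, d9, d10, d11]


Parity bits: p1=1, p2=1, p3=0, p4=1

111001010111110


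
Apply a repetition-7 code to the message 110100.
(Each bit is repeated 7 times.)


Each bit -> 7 copies

111111111111110000000111111100000000000000


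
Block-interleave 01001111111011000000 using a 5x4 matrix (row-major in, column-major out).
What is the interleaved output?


Matrix:
  0100
  1111
  1110
  1100
  0000
Read columns: 01110111100110001000

01110111100110001000


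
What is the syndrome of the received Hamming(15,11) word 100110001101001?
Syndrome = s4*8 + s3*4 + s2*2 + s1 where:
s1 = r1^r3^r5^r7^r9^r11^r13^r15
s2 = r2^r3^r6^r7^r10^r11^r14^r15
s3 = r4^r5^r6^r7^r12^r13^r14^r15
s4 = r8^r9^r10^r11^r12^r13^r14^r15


s1=0, s2=0, s3=0, s4=0

Syndrome = 0 (no error)


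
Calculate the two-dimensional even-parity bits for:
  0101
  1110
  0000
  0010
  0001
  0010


Row parities: 010111
Column parities: 1010

Row P: 010111, Col P: 1010, Corner: 0


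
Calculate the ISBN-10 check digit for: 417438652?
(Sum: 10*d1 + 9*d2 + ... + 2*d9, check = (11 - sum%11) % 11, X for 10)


Weighted sum: 234
234 mod 11 = 3

Check digit: 8


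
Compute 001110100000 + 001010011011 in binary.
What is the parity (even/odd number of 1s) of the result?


001110100000 = 928
001010011011 = 667
Sum = 1595 = 11000111011
1s count = 7

odd parity (7 ones in 11000111011)


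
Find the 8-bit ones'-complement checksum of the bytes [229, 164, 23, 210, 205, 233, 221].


Sum = 1285 mod 256 = 5
Complement = 250

250


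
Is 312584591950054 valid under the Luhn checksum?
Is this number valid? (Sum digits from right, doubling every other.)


Luhn sum = 58
58 mod 10 = 8

Invalid (Luhn sum mod 10 = 8)


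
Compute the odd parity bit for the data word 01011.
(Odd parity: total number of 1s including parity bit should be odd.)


Number of 1s in data: 3
Parity bit: 0

0


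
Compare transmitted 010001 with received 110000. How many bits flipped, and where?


XOR: 100001

2 error(s) at position(s): 0, 5


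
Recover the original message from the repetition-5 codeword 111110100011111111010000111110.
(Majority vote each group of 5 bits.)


Groups: 11111, 01000, 11111, 11101, 00001, 11110
Majority votes: 101101

101101


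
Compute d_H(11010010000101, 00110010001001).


XOR: 11100000001100
Count of 1s: 5

5


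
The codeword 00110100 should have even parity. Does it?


Number of 1s: 3

No, parity error (3 ones)


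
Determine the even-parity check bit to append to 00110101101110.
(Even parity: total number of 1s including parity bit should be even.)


Number of 1s in data: 8
Parity bit: 0

0


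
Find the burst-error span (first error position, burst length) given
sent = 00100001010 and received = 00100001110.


XOR: 00000000100

Burst at position 8, length 1


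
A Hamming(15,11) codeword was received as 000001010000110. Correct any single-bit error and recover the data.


Syndrome = 13: error at position 13

Data: 00100000010 (corrected bit 13)


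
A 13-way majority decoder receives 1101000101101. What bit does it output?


Ones: 7 out of 13
Threshold: 7

1 (7/13 voted 1)


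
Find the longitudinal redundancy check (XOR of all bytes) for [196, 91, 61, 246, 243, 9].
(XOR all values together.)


XOR chain: 196 ^ 91 ^ 61 ^ 246 ^ 243 ^ 9 = 174

174


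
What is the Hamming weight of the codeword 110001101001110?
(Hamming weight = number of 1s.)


Counting 1s in 110001101001110

8


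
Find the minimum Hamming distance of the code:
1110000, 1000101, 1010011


Comparing all pairs, minimum distance: 3
Can detect 2 errors, correct 1 errors

3


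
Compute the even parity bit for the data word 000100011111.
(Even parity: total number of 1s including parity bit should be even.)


Number of 1s in data: 6
Parity bit: 0

0


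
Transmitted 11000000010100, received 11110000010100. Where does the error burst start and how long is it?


XOR: 00110000000000

Burst at position 2, length 2


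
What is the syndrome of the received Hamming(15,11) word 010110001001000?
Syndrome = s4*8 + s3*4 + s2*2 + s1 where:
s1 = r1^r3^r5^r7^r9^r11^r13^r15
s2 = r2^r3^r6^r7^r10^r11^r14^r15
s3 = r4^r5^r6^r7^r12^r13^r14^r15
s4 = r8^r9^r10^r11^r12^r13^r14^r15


s1=0, s2=1, s3=1, s4=0

Syndrome = 6 (error at position 6)


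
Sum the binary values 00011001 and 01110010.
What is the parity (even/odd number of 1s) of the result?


00011001 = 25
01110010 = 114
Sum = 139 = 10001011
1s count = 4

even parity (4 ones in 10001011)


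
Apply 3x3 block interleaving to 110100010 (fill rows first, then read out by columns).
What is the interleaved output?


Matrix:
  110
  100
  010
Read columns: 110101000

110101000


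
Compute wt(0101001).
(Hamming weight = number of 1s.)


Counting 1s in 0101001

3


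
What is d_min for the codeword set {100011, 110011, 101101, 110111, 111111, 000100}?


Comparing all pairs, minimum distance: 1
Can detect 0 errors, correct 0 errors

1


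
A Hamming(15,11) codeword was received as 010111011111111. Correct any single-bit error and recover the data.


Syndrome = 5: error at position 5

Data: 00101111111 (corrected bit 5)


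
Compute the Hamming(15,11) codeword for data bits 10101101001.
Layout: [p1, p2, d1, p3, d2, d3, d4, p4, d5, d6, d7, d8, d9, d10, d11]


Parity bits: p1=1, p2=0, p3=1, p4=0

101101001101001


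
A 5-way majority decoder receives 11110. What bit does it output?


Ones: 4 out of 5
Threshold: 3

1 (4/5 voted 1)


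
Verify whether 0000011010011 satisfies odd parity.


Number of 1s: 5

Yes, parity is correct (5 ones)


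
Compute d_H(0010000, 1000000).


XOR: 1010000
Count of 1s: 2

2


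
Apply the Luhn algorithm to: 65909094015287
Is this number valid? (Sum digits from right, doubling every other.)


Luhn sum = 57
57 mod 10 = 7

Invalid (Luhn sum mod 10 = 7)


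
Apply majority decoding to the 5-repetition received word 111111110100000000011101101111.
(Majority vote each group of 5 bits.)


Groups: 11111, 11101, 00000, 00001, 11011, 01111
Majority votes: 110011

110011


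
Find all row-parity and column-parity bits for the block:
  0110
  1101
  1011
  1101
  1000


Row parities: 01111
Column parities: 0101

Row P: 01111, Col P: 0101, Corner: 0


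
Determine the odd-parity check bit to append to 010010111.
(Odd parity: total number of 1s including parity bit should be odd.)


Number of 1s in data: 5
Parity bit: 0

0


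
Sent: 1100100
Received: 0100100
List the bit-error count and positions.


XOR: 1000000

1 error(s) at position(s): 0


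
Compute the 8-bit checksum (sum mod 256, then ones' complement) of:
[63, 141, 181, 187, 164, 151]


Sum = 887 mod 256 = 119
Complement = 136

136


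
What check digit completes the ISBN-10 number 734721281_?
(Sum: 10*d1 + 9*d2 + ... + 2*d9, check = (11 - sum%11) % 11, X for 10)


Weighted sum: 229
229 mod 11 = 9

Check digit: 2


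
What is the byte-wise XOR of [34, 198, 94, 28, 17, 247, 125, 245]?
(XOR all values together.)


XOR chain: 34 ^ 198 ^ 94 ^ 28 ^ 17 ^ 247 ^ 125 ^ 245 = 200

200


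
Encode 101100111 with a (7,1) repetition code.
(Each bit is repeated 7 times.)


Each bit -> 7 copies

111111100000001111111111111100000000000000111111111111111111111


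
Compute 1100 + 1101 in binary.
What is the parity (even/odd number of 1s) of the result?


1100 = 12
1101 = 13
Sum = 25 = 11001
1s count = 3

odd parity (3 ones in 11001)


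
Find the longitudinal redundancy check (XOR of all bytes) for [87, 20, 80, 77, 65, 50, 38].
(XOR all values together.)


XOR chain: 87 ^ 20 ^ 80 ^ 77 ^ 65 ^ 50 ^ 38 = 11

11


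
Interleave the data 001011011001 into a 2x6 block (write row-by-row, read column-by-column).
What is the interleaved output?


Matrix:
  001011
  011001
Read columns: 000111001011

000111001011


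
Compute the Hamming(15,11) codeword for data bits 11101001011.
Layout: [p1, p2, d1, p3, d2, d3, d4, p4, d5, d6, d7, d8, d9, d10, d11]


Parity bits: p1=0, p2=0, p3=1, p4=0

001111001001011


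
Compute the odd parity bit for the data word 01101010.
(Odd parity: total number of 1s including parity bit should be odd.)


Number of 1s in data: 4
Parity bit: 1

1


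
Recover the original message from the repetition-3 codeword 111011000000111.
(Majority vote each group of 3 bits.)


Groups: 111, 011, 000, 000, 111
Majority votes: 11001

11001


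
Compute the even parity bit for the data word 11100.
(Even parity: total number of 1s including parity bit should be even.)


Number of 1s in data: 3
Parity bit: 1

1


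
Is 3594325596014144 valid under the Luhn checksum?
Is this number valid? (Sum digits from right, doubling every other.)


Luhn sum = 75
75 mod 10 = 5

Invalid (Luhn sum mod 10 = 5)


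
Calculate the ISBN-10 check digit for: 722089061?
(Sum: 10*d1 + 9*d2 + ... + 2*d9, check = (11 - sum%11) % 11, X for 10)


Weighted sum: 217
217 mod 11 = 8

Check digit: 3


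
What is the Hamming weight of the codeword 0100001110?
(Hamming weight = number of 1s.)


Counting 1s in 0100001110

4


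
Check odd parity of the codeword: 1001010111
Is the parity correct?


Number of 1s: 6

No, parity error (6 ones)


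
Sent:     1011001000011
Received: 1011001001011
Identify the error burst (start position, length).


XOR: 0000000001000

Burst at position 9, length 1


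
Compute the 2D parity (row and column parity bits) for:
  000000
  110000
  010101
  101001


Row parities: 0011
Column parities: 001100

Row P: 0011, Col P: 001100, Corner: 0


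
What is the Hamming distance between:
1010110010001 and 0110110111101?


XOR: 1100000101100
Count of 1s: 5

5


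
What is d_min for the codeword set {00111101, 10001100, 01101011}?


Comparing all pairs, minimum distance: 4
Can detect 3 errors, correct 1 errors

4


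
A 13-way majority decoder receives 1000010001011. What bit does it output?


Ones: 5 out of 13
Threshold: 7

0 (5/13 voted 1)


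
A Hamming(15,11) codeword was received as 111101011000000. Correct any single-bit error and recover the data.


Syndrome = 3: error at position 3

Data: 00101000000 (corrected bit 3)


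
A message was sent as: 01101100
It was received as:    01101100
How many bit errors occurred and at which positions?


XOR: 00000000

0 errors (received matches sent)


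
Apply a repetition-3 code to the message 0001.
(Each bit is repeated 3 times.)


Each bit -> 3 copies

000000000111


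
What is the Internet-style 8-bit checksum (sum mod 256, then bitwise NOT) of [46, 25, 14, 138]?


Sum = 223 mod 256 = 223
Complement = 32

32


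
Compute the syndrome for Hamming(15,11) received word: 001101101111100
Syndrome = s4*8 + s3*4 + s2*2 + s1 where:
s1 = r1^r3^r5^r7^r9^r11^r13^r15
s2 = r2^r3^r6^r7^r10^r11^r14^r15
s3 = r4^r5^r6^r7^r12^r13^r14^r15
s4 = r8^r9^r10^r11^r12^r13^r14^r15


s1=1, s2=1, s3=1, s4=1

Syndrome = 15 (error at position 15)


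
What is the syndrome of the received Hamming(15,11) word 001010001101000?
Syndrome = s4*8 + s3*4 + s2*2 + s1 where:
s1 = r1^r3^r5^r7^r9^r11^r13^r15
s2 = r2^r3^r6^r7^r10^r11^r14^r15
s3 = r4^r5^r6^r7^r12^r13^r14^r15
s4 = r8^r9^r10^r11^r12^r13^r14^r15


s1=1, s2=0, s3=0, s4=1

Syndrome = 9 (error at position 9)


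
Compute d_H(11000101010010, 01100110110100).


XOR: 10100011100110
Count of 1s: 7

7


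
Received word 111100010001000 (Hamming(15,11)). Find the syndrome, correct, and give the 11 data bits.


Syndrome = 0: no error detected

Data: 10000001000 (no errors)


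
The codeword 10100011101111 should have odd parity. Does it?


Number of 1s: 9

Yes, parity is correct (9 ones)


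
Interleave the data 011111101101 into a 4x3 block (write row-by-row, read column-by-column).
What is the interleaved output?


Matrix:
  011
  111
  101
  101
Read columns: 011111001111

011111001111


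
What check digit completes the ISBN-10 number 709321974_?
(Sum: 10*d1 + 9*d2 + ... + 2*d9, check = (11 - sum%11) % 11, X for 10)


Weighted sum: 245
245 mod 11 = 3

Check digit: 8


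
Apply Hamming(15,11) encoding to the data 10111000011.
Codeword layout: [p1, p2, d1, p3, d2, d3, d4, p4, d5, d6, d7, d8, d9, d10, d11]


Parity bits: p1=0, p2=1, p3=0, p4=1

011001111000011


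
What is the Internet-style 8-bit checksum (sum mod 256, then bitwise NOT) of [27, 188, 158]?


Sum = 373 mod 256 = 117
Complement = 138

138


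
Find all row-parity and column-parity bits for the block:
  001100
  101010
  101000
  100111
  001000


Row parities: 01001
Column parities: 100001

Row P: 01001, Col P: 100001, Corner: 0


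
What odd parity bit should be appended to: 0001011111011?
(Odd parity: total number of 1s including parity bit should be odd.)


Number of 1s in data: 8
Parity bit: 1

1


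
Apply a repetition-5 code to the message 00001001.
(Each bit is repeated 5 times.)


Each bit -> 5 copies

0000000000000000000011111000000000011111


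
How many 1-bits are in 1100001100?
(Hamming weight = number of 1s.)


Counting 1s in 1100001100

4


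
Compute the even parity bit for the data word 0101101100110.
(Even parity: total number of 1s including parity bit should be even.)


Number of 1s in data: 7
Parity bit: 1

1


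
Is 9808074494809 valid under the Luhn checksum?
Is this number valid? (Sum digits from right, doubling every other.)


Luhn sum = 74
74 mod 10 = 4

Invalid (Luhn sum mod 10 = 4)


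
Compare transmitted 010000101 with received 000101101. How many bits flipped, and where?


XOR: 010101000

3 error(s) at position(s): 1, 3, 5


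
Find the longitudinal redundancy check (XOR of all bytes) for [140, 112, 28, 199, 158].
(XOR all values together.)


XOR chain: 140 ^ 112 ^ 28 ^ 199 ^ 158 = 185

185


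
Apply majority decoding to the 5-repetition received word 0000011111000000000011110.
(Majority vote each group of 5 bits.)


Groups: 00000, 11111, 00000, 00000, 11110
Majority votes: 01001

01001


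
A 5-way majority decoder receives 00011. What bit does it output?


Ones: 2 out of 5
Threshold: 3

0 (2/5 voted 1)


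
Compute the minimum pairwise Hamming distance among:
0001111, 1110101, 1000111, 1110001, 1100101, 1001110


Comparing all pairs, minimum distance: 1
Can detect 0 errors, correct 0 errors

1


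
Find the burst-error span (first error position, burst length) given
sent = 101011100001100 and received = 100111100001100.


XOR: 001100000000000

Burst at position 2, length 2


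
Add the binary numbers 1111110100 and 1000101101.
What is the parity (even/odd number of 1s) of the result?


1111110100 = 1012
1000101101 = 557
Sum = 1569 = 11000100001
1s count = 4

even parity (4 ones in 11000100001)


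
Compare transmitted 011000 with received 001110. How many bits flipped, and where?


XOR: 010110

3 error(s) at position(s): 1, 3, 4


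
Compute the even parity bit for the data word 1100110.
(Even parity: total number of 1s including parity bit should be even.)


Number of 1s in data: 4
Parity bit: 0

0


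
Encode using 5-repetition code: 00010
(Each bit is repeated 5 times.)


Each bit -> 5 copies

0000000000000001111100000


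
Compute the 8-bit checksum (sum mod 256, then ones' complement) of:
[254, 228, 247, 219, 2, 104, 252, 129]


Sum = 1435 mod 256 = 155
Complement = 100

100


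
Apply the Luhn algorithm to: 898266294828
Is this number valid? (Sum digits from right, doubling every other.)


Luhn sum = 75
75 mod 10 = 5

Invalid (Luhn sum mod 10 = 5)


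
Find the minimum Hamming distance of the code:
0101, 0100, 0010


Comparing all pairs, minimum distance: 1
Can detect 0 errors, correct 0 errors

1


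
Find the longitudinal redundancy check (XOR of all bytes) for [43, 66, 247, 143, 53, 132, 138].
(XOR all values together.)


XOR chain: 43 ^ 66 ^ 247 ^ 143 ^ 53 ^ 132 ^ 138 = 42

42


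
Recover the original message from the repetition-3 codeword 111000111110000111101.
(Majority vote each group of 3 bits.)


Groups: 111, 000, 111, 110, 000, 111, 101
Majority votes: 1011011

1011011


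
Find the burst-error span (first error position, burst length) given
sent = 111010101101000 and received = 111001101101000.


XOR: 000011000000000

Burst at position 4, length 2


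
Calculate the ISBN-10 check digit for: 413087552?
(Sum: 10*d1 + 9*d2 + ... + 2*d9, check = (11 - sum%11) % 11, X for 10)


Weighted sum: 195
195 mod 11 = 8

Check digit: 3


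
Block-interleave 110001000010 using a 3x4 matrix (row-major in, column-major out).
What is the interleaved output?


Matrix:
  1100
  0100
  0010
Read columns: 100110001000

100110001000


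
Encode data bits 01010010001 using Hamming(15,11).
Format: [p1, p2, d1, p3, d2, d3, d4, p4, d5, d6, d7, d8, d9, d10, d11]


Parity bits: p1=0, p2=1, p3=1, p4=0

010110100010001


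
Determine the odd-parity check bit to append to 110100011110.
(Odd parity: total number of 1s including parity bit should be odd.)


Number of 1s in data: 7
Parity bit: 0

0


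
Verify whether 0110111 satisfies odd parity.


Number of 1s: 5

Yes, parity is correct (5 ones)


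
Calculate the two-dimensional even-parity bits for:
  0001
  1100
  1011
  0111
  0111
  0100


Row parities: 101111
Column parities: 0010

Row P: 101111, Col P: 0010, Corner: 1


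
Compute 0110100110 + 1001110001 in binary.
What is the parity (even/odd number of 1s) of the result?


0110100110 = 422
1001110001 = 625
Sum = 1047 = 10000010111
1s count = 5

odd parity (5 ones in 10000010111)


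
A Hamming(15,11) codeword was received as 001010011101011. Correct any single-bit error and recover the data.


Syndrome = 0: no error detected

Data: 11001101011 (no errors)


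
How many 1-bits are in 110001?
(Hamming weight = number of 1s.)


Counting 1s in 110001

3


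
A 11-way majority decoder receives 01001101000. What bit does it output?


Ones: 4 out of 11
Threshold: 6

0 (4/11 voted 1)


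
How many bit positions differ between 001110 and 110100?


XOR: 111010
Count of 1s: 4

4


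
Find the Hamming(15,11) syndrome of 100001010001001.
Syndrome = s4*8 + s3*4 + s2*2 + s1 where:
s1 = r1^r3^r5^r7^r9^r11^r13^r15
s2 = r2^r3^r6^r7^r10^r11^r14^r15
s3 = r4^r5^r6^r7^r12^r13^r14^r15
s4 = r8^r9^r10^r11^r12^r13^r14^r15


s1=0, s2=0, s3=1, s4=1

Syndrome = 12 (error at position 12)


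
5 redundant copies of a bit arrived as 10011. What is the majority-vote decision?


Ones: 3 out of 5
Threshold: 3

1 (3/5 voted 1)


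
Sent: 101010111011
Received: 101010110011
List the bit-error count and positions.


XOR: 000000001000

1 error(s) at position(s): 8


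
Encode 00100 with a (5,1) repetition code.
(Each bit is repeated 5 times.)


Each bit -> 5 copies

0000000000111110000000000


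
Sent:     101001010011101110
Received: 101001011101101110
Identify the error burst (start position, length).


XOR: 000000001110000000

Burst at position 8, length 3


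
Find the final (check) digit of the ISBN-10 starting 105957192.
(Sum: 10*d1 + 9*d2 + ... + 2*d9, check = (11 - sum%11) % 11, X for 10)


Weighted sum: 213
213 mod 11 = 4

Check digit: 7


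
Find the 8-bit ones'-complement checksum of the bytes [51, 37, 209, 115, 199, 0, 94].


Sum = 705 mod 256 = 193
Complement = 62

62


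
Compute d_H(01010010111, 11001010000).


XOR: 10011000111
Count of 1s: 6

6


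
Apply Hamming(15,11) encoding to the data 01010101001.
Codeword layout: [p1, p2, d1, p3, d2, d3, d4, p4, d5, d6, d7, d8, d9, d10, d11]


Parity bits: p1=1, p2=1, p3=0, p4=1

110010110101001


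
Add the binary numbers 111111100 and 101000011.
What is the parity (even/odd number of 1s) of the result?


111111100 = 508
101000011 = 323
Sum = 831 = 1100111111
1s count = 8

even parity (8 ones in 1100111111)


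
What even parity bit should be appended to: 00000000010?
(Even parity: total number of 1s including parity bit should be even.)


Number of 1s in data: 1
Parity bit: 1

1


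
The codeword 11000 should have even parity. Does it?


Number of 1s: 2

Yes, parity is correct (2 ones)


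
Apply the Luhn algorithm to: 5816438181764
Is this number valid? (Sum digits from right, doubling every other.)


Luhn sum = 60
60 mod 10 = 0

Valid (Luhn sum mod 10 = 0)


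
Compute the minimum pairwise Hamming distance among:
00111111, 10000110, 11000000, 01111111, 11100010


Comparing all pairs, minimum distance: 1
Can detect 0 errors, correct 0 errors

1


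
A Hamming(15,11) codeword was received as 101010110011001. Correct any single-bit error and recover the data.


Syndrome = 0: no error detected

Data: 11010011001 (no errors)


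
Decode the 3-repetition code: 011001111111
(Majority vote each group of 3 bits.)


Groups: 011, 001, 111, 111
Majority votes: 1011

1011


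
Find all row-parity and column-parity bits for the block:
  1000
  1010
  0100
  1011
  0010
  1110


Row parities: 101111
Column parities: 0001

Row P: 101111, Col P: 0001, Corner: 1


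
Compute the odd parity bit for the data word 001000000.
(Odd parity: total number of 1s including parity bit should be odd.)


Number of 1s in data: 1
Parity bit: 0

0


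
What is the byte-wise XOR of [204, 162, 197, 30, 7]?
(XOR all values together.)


XOR chain: 204 ^ 162 ^ 197 ^ 30 ^ 7 = 178

178


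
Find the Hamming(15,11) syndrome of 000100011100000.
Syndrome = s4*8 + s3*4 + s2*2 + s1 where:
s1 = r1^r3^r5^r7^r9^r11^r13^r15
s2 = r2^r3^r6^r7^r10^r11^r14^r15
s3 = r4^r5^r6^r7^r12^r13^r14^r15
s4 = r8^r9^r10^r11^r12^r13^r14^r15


s1=1, s2=1, s3=1, s4=1

Syndrome = 15 (error at position 15)


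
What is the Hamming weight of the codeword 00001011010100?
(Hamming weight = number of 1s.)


Counting 1s in 00001011010100

5


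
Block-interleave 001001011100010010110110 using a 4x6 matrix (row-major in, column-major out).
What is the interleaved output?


Matrix:
  001001
  011100
  010010
  110110
Read columns: 000101111100010100111000

000101111100010100111000


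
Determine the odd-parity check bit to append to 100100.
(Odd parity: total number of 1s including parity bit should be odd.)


Number of 1s in data: 2
Parity bit: 1

1


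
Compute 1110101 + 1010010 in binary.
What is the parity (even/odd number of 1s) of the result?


1110101 = 117
1010010 = 82
Sum = 199 = 11000111
1s count = 5

odd parity (5 ones in 11000111)


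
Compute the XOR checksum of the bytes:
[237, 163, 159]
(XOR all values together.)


XOR chain: 237 ^ 163 ^ 159 = 209

209


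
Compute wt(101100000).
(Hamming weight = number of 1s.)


Counting 1s in 101100000

3


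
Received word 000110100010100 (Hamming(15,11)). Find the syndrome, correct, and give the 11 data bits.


Syndrome = 0: no error detected

Data: 01010010100 (no errors)


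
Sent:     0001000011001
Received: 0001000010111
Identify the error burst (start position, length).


XOR: 0000000001110

Burst at position 9, length 3


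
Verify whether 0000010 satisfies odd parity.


Number of 1s: 1

Yes, parity is correct (1 ones)


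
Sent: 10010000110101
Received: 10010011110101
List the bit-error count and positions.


XOR: 00000011000000

2 error(s) at position(s): 6, 7


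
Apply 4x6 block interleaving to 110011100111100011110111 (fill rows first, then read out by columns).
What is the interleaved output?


Matrix:
  110011
  100111
  100011
  110111
Read columns: 111110010000010111111111

111110010000010111111111


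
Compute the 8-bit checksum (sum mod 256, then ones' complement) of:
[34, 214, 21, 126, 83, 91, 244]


Sum = 813 mod 256 = 45
Complement = 210

210


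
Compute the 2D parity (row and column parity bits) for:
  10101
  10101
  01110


Row parities: 111
Column parities: 01110

Row P: 111, Col P: 01110, Corner: 1


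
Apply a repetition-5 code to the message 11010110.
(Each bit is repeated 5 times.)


Each bit -> 5 copies

1111111111000001111100000111111111100000


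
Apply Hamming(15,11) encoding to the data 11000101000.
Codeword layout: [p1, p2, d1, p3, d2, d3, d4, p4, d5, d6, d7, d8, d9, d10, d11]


Parity bits: p1=0, p2=0, p3=0, p4=0

001010000101000


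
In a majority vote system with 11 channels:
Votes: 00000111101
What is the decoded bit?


Ones: 5 out of 11
Threshold: 6

0 (5/11 voted 1)


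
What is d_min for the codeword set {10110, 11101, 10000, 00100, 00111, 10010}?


Comparing all pairs, minimum distance: 1
Can detect 0 errors, correct 0 errors

1


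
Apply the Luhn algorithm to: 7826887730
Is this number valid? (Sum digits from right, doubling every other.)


Luhn sum = 56
56 mod 10 = 6

Invalid (Luhn sum mod 10 = 6)


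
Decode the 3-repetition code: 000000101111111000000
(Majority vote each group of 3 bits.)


Groups: 000, 000, 101, 111, 111, 000, 000
Majority votes: 0011100

0011100


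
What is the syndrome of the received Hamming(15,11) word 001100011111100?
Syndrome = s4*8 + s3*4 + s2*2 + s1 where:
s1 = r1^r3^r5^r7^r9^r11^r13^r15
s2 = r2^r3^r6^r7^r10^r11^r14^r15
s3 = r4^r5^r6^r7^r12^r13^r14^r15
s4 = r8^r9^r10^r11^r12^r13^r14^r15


s1=0, s2=1, s3=1, s4=0

Syndrome = 6 (error at position 6)


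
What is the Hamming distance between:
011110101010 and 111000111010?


XOR: 100110010000
Count of 1s: 4

4


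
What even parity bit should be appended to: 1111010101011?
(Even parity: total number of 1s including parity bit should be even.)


Number of 1s in data: 9
Parity bit: 1

1


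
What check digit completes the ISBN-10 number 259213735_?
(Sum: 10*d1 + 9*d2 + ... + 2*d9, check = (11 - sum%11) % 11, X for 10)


Weighted sum: 219
219 mod 11 = 10

Check digit: 1


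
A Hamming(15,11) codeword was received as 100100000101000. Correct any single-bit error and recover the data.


Syndrome = 3: error at position 3

Data: 10000101000 (corrected bit 3)


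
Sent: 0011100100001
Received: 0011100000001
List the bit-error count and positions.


XOR: 0000000100000

1 error(s) at position(s): 7


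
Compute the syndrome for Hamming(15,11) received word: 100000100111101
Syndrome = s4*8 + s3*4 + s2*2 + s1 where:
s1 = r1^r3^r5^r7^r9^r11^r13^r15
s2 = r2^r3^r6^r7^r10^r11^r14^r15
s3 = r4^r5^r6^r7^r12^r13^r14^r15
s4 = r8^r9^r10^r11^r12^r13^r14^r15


s1=1, s2=0, s3=0, s4=1

Syndrome = 9 (error at position 9)


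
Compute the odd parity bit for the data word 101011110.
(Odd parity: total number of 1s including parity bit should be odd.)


Number of 1s in data: 6
Parity bit: 1

1


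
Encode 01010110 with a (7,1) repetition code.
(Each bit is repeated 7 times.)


Each bit -> 7 copies

00000001111111000000011111110000000111111111111110000000


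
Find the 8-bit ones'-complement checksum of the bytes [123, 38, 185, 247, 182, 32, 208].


Sum = 1015 mod 256 = 247
Complement = 8

8


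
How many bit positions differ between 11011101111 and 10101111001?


XOR: 01110010110
Count of 1s: 6

6


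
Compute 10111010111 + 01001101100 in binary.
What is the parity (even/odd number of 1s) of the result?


10111010111 = 1495
01001101100 = 620
Sum = 2115 = 100001000011
1s count = 4

even parity (4 ones in 100001000011)


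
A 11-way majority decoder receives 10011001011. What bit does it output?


Ones: 6 out of 11
Threshold: 6

1 (6/11 voted 1)


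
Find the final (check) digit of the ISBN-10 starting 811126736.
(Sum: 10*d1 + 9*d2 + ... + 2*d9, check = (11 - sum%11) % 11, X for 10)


Weighted sum: 195
195 mod 11 = 8

Check digit: 3


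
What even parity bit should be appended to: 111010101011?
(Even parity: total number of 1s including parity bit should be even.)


Number of 1s in data: 8
Parity bit: 0

0


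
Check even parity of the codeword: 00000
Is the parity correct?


Number of 1s: 0

Yes, parity is correct (0 ones)


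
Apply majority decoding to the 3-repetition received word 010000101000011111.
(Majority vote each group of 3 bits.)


Groups: 010, 000, 101, 000, 011, 111
Majority votes: 001011

001011


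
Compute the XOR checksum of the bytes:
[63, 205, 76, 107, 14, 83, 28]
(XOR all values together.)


XOR chain: 63 ^ 205 ^ 76 ^ 107 ^ 14 ^ 83 ^ 28 = 148

148


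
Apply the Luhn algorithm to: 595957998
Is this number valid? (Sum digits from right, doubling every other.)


Luhn sum = 64
64 mod 10 = 4

Invalid (Luhn sum mod 10 = 4)


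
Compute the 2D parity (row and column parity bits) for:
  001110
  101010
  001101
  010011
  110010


Row parities: 11111
Column parities: 001000

Row P: 11111, Col P: 001000, Corner: 1


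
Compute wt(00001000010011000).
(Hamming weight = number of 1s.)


Counting 1s in 00001000010011000

4


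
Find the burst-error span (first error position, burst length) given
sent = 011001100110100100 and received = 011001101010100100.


XOR: 000000001100000000

Burst at position 8, length 2


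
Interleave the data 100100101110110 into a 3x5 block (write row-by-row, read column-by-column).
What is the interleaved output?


Matrix:
  10010
  01011
  10110
Read columns: 101010001111010

101010001111010


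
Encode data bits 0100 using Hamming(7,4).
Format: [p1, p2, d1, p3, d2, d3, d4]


Parity bits: p1=1, p2=0, p3=1

1001100


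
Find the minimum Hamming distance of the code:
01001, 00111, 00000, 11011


Comparing all pairs, minimum distance: 2
Can detect 1 errors, correct 0 errors

2


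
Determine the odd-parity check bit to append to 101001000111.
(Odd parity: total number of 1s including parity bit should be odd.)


Number of 1s in data: 6
Parity bit: 1

1
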